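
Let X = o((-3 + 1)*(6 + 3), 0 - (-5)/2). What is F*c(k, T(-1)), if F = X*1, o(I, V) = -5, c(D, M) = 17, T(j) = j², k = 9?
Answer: -85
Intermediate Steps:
X = -5
F = -5 (F = -5*1 = -5)
F*c(k, T(-1)) = -5*17 = -85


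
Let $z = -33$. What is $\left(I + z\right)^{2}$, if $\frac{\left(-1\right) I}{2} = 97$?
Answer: $51529$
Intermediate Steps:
$I = -194$ ($I = \left(-2\right) 97 = -194$)
$\left(I + z\right)^{2} = \left(-194 - 33\right)^{2} = \left(-227\right)^{2} = 51529$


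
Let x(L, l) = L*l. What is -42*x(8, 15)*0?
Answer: 0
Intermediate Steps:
-42*x(8, 15)*0 = -336*15*0 = -42*120*0 = -5040*0 = 0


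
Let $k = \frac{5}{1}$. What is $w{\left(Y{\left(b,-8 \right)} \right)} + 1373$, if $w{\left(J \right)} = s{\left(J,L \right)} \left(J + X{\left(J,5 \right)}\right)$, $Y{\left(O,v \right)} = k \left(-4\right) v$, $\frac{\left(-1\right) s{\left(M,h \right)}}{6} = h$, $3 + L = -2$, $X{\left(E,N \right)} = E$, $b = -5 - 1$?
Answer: $10973$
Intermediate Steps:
$b = -6$ ($b = -5 - 1 = -6$)
$L = -5$ ($L = -3 - 2 = -5$)
$s{\left(M,h \right)} = - 6 h$
$k = 5$ ($k = 5 \cdot 1 = 5$)
$Y{\left(O,v \right)} = - 20 v$ ($Y{\left(O,v \right)} = 5 \left(-4\right) v = - 20 v$)
$w{\left(J \right)} = 60 J$ ($w{\left(J \right)} = \left(-6\right) \left(-5\right) \left(J + J\right) = 30 \cdot 2 J = 60 J$)
$w{\left(Y{\left(b,-8 \right)} \right)} + 1373 = 60 \left(\left(-20\right) \left(-8\right)\right) + 1373 = 60 \cdot 160 + 1373 = 9600 + 1373 = 10973$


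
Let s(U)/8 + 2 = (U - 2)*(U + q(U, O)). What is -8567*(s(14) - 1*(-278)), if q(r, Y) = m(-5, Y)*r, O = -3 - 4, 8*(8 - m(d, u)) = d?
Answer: -113067266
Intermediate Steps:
m(d, u) = 8 - d/8
O = -7
q(r, Y) = 69*r/8 (q(r, Y) = (8 - 1/8*(-5))*r = (8 + 5/8)*r = 69*r/8)
s(U) = -16 + 77*U*(-2 + U) (s(U) = -16 + 8*((U - 2)*(U + 69*U/8)) = -16 + 8*((-2 + U)*(77*U/8)) = -16 + 8*(77*U*(-2 + U)/8) = -16 + 77*U*(-2 + U))
-8567*(s(14) - 1*(-278)) = -8567*((-16 - 154*14 + 77*14**2) - 1*(-278)) = -8567*((-16 - 2156 + 77*196) + 278) = -8567*((-16 - 2156 + 15092) + 278) = -8567*(12920 + 278) = -8567*13198 = -113067266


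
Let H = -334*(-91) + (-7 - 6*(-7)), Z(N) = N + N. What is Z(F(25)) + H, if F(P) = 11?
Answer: 30451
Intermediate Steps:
Z(N) = 2*N
H = 30429 (H = 30394 + (-7 + 42) = 30394 + 35 = 30429)
Z(F(25)) + H = 2*11 + 30429 = 22 + 30429 = 30451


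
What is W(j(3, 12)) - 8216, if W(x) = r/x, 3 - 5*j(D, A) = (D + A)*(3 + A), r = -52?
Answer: -911846/111 ≈ -8214.8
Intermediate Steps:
j(D, A) = 3/5 - (3 + A)*(A + D)/5 (j(D, A) = 3/5 - (D + A)*(3 + A)/5 = 3/5 - (A + D)*(3 + A)/5 = 3/5 - (3 + A)*(A + D)/5)
W(x) = -52/x
W(j(3, 12)) - 8216 = -52/(3/5 - 3/5*12 - 3/5*3 - 1/5*12**2 - 1/5*12*3) - 8216 = -52/(3/5 - 36/5 - 9/5 - 1/5*144 - 36/5) - 8216 = -52/(3/5 - 36/5 - 9/5 - 144/5 - 36/5) - 8216 = -52/(-222/5) - 8216 = -52*(-5/222) - 8216 = 130/111 - 8216 = -911846/111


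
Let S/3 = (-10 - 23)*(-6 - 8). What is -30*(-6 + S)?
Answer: -41400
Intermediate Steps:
S = 1386 (S = 3*((-10 - 23)*(-6 - 8)) = 3*(-33*(-14)) = 3*462 = 1386)
-30*(-6 + S) = -30*(-6 + 1386) = -30*1380 = -41400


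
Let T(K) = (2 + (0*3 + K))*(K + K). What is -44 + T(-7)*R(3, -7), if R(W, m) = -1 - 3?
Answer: -324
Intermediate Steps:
R(W, m) = -4
T(K) = 2*K*(2 + K) (T(K) = (2 + (0 + K))*(2*K) = (2 + K)*(2*K) = 2*K*(2 + K))
-44 + T(-7)*R(3, -7) = -44 + (2*(-7)*(2 - 7))*(-4) = -44 + (2*(-7)*(-5))*(-4) = -44 + 70*(-4) = -44 - 280 = -324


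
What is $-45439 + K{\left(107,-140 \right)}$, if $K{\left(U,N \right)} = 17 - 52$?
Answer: $-45474$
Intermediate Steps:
$K{\left(U,N \right)} = -35$
$-45439 + K{\left(107,-140 \right)} = -45439 - 35 = -45474$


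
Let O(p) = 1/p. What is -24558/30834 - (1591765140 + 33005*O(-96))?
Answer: -261762537336131/164448 ≈ -1.5918e+9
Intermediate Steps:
-24558/30834 - (1591765140 + 33005*O(-96)) = -24558/30834 - 33005/(1/(48228 + 1/(-96))) = -24558*1/30834 - 33005/(1/(48228 - 1/96)) = -4093/5139 - 33005/(1/(4629887/96)) = -4093/5139 - 33005/96/4629887 = -4093/5139 - 33005*4629887/96 = -4093/5139 - 152809420435/96 = -261762537336131/164448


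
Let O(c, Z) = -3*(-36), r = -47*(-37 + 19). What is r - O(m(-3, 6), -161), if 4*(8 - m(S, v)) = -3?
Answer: 738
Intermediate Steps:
m(S, v) = 35/4 (m(S, v) = 8 - 1/4*(-3) = 8 + 3/4 = 35/4)
r = 846 (r = -47*(-18) = 846)
O(c, Z) = 108
r - O(m(-3, 6), -161) = 846 - 1*108 = 846 - 108 = 738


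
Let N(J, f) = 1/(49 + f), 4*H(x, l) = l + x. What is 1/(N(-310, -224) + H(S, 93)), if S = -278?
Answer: -700/32379 ≈ -0.021619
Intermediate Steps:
H(x, l) = l/4 + x/4 (H(x, l) = (l + x)/4 = l/4 + x/4)
1/(N(-310, -224) + H(S, 93)) = 1/(1/(49 - 224) + ((¼)*93 + (¼)*(-278))) = 1/(1/(-175) + (93/4 - 139/2)) = 1/(-1/175 - 185/4) = 1/(-32379/700) = -700/32379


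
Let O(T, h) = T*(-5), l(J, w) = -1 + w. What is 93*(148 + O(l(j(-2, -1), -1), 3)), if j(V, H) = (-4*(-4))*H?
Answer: 14694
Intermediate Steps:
j(V, H) = 16*H
O(T, h) = -5*T
93*(148 + O(l(j(-2, -1), -1), 3)) = 93*(148 - 5*(-1 - 1)) = 93*(148 - 5*(-2)) = 93*(148 + 10) = 93*158 = 14694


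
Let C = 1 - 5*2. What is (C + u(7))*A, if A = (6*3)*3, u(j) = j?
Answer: -108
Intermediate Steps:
C = -9 (C = 1 - 10 = -9)
A = 54 (A = 18*3 = 54)
(C + u(7))*A = (-9 + 7)*54 = -2*54 = -108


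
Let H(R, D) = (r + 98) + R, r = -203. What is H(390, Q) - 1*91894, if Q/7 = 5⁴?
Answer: -91609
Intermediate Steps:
Q = 4375 (Q = 7*5⁴ = 7*625 = 4375)
H(R, D) = -105 + R (H(R, D) = (-203 + 98) + R = -105 + R)
H(390, Q) - 1*91894 = (-105 + 390) - 1*91894 = 285 - 91894 = -91609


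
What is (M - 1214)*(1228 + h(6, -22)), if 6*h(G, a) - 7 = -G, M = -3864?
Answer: -18709891/3 ≈ -6.2366e+6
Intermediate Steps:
h(G, a) = 7/6 - G/6 (h(G, a) = 7/6 + (-G)/6 = 7/6 - G/6)
(M - 1214)*(1228 + h(6, -22)) = (-3864 - 1214)*(1228 + (7/6 - 1/6*6)) = -5078*(1228 + (7/6 - 1)) = -5078*(1228 + 1/6) = -5078*7369/6 = -18709891/3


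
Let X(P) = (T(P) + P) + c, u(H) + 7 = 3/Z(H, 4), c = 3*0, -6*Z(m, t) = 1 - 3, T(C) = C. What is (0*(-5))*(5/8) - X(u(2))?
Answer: -4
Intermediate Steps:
Z(m, t) = ⅓ (Z(m, t) = -(1 - 3)/6 = -⅙*(-2) = ⅓)
c = 0
u(H) = 2 (u(H) = -7 + 3/(⅓) = -7 + 3*3 = -7 + 9 = 2)
X(P) = 2*P (X(P) = (P + P) + 0 = 2*P + 0 = 2*P)
(0*(-5))*(5/8) - X(u(2)) = (0*(-5))*(5/8) - 2*2 = 0*(5*(⅛)) - 1*4 = 0*(5/8) - 4 = 0 - 4 = -4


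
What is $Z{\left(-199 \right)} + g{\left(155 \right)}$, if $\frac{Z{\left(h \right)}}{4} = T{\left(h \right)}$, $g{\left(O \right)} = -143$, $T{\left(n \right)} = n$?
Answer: $-939$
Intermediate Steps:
$Z{\left(h \right)} = 4 h$
$Z{\left(-199 \right)} + g{\left(155 \right)} = 4 \left(-199\right) - 143 = -796 - 143 = -939$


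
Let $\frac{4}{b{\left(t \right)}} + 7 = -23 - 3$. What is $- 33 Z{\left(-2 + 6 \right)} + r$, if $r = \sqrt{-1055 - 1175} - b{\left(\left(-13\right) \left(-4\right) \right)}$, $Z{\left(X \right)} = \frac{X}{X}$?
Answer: $- \frac{1085}{33} + i \sqrt{2230} \approx -32.879 + 47.223 i$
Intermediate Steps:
$b{\left(t \right)} = - \frac{4}{33}$ ($b{\left(t \right)} = \frac{4}{-7 - 26} = \frac{4}{-33} = 4 \left(- \frac{1}{33}\right) = - \frac{4}{33}$)
$Z{\left(X \right)} = 1$
$r = \frac{4}{33} + i \sqrt{2230}$ ($r = \sqrt{-1055 - 1175} - - \frac{4}{33} = \sqrt{-2230} + \frac{4}{33} = i \sqrt{2230} + \frac{4}{33} = \frac{4}{33} + i \sqrt{2230} \approx 0.12121 + 47.223 i$)
$- 33 Z{\left(-2 + 6 \right)} + r = \left(-33\right) 1 + \left(\frac{4}{33} + i \sqrt{2230}\right) = -33 + \left(\frac{4}{33} + i \sqrt{2230}\right) = - \frac{1085}{33} + i \sqrt{2230}$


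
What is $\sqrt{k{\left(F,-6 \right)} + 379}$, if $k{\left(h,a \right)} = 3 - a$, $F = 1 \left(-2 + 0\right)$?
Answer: $2 \sqrt{97} \approx 19.698$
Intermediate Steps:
$F = -2$ ($F = 1 \left(-2\right) = -2$)
$\sqrt{k{\left(F,-6 \right)} + 379} = \sqrt{\left(3 - -6\right) + 379} = \sqrt{\left(3 + 6\right) + 379} = \sqrt{9 + 379} = \sqrt{388} = 2 \sqrt{97}$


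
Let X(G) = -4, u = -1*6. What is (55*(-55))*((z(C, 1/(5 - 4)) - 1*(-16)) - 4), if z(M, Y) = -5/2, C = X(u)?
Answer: -57475/2 ≈ -28738.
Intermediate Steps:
u = -6
C = -4
z(M, Y) = -5/2 (z(M, Y) = -5*½ = -5/2)
(55*(-55))*((z(C, 1/(5 - 4)) - 1*(-16)) - 4) = (55*(-55))*((-5/2 - 1*(-16)) - 4) = -3025*((-5/2 + 16) - 4) = -3025*(27/2 - 4) = -3025*19/2 = -57475/2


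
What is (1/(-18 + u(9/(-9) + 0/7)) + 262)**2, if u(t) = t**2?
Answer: 19829209/289 ≈ 68613.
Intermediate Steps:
(1/(-18 + u(9/(-9) + 0/7)) + 262)**2 = (1/(-18 + (9/(-9) + 0/7)**2) + 262)**2 = (1/(-18 + (9*(-1/9) + 0*(1/7))**2) + 262)**2 = (1/(-18 + (-1 + 0)**2) + 262)**2 = (1/(-18 + (-1)**2) + 262)**2 = (1/(-18 + 1) + 262)**2 = (1/(-17) + 262)**2 = (-1/17 + 262)**2 = (4453/17)**2 = 19829209/289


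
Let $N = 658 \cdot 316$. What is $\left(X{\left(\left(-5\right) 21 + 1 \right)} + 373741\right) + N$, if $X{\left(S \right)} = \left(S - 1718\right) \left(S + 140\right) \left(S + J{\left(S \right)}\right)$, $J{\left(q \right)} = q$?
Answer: $14224805$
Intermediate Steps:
$N = 207928$
$X{\left(S \right)} = 2 S \left(-1718 + S\right) \left(140 + S\right)$ ($X{\left(S \right)} = \left(S - 1718\right) \left(S + 140\right) \left(S + S\right) = \left(-1718 + S\right) \left(140 + S\right) 2 S = 2 S \left(-1718 + S\right) \left(140 + S\right)$)
$\left(X{\left(\left(-5\right) 21 + 1 \right)} + 373741\right) + N = \left(2 \left(\left(-5\right) 21 + 1\right) \left(-240520 + \left(\left(-5\right) 21 + 1\right)^{2} - 1578 \left(\left(-5\right) 21 + 1\right)\right) + 373741\right) + 207928 = \left(2 \left(-105 + 1\right) \left(-240520 + \left(-105 + 1\right)^{2} - 1578 \left(-105 + 1\right)\right) + 373741\right) + 207928 = \left(2 \left(-104\right) \left(-240520 + \left(-104\right)^{2} - -164112\right) + 373741\right) + 207928 = \left(2 \left(-104\right) \left(-240520 + 10816 + 164112\right) + 373741\right) + 207928 = \left(2 \left(-104\right) \left(-65592\right) + 373741\right) + 207928 = \left(13643136 + 373741\right) + 207928 = 14016877 + 207928 = 14224805$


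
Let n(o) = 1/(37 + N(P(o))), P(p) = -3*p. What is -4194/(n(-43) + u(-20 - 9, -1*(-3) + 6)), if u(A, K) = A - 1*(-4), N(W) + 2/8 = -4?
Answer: 549414/3271 ≈ 167.97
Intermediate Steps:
N(W) = -17/4 (N(W) = -1/4 - 4 = -17/4)
n(o) = 4/131 (n(o) = 1/(37 - 17/4) = 1/(131/4) = 4/131)
u(A, K) = 4 + A (u(A, K) = A + 4 = 4 + A)
-4194/(n(-43) + u(-20 - 9, -1*(-3) + 6)) = -4194/(4/131 + (4 + (-20 - 9))) = -4194/(4/131 + (4 - 29)) = -4194/(4/131 - 25) = -4194/(-3271/131) = -4194*(-131/3271) = 549414/3271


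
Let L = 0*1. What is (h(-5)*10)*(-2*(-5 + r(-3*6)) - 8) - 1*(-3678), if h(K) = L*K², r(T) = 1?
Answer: 3678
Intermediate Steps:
L = 0
h(K) = 0 (h(K) = 0*K² = 0)
(h(-5)*10)*(-2*(-5 + r(-3*6)) - 8) - 1*(-3678) = (0*10)*(-2*(-5 + 1) - 8) - 1*(-3678) = 0*(-2*(-4) - 8) + 3678 = 0*(8 - 8) + 3678 = 0*0 + 3678 = 0 + 3678 = 3678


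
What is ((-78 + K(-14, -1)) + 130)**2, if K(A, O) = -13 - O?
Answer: 1600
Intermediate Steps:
((-78 + K(-14, -1)) + 130)**2 = ((-78 + (-13 - 1*(-1))) + 130)**2 = ((-78 + (-13 + 1)) + 130)**2 = ((-78 - 12) + 130)**2 = (-90 + 130)**2 = 40**2 = 1600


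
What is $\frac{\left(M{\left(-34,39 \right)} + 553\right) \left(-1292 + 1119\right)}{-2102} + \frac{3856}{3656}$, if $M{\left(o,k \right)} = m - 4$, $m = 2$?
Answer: $\frac{44575775}{960614} \approx 46.403$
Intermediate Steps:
$M{\left(o,k \right)} = -2$ ($M{\left(o,k \right)} = 2 - 4 = -2$)
$\frac{\left(M{\left(-34,39 \right)} + 553\right) \left(-1292 + 1119\right)}{-2102} + \frac{3856}{3656} = \frac{\left(-2 + 553\right) \left(-1292 + 1119\right)}{-2102} + \frac{3856}{3656} = 551 \left(-173\right) \left(- \frac{1}{2102}\right) + 3856 \cdot \frac{1}{3656} = \left(-95323\right) \left(- \frac{1}{2102}\right) + \frac{482}{457} = \frac{95323}{2102} + \frac{482}{457} = \frac{44575775}{960614}$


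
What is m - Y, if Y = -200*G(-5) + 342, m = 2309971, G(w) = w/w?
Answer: 2309829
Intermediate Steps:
G(w) = 1
Y = 142 (Y = -200*1 + 342 = -200 + 342 = 142)
m - Y = 2309971 - 1*142 = 2309971 - 142 = 2309829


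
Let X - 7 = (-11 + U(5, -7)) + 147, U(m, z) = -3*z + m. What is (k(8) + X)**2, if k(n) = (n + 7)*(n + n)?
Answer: 167281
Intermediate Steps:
U(m, z) = m - 3*z
X = 169 (X = 7 + ((-11 + (5 - 3*(-7))) + 147) = 7 + ((-11 + (5 + 21)) + 147) = 7 + ((-11 + 26) + 147) = 7 + (15 + 147) = 7 + 162 = 169)
k(n) = 2*n*(7 + n) (k(n) = (7 + n)*(2*n) = 2*n*(7 + n))
(k(8) + X)**2 = (2*8*(7 + 8) + 169)**2 = (2*8*15 + 169)**2 = (240 + 169)**2 = 409**2 = 167281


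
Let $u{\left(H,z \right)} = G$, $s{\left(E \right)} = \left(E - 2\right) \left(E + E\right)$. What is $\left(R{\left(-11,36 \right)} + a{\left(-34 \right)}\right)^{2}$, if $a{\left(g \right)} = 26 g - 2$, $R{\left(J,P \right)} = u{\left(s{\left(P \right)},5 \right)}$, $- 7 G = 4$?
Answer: $\frac{38514436}{49} \approx 7.8601 \cdot 10^{5}$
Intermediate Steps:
$G = - \frac{4}{7}$ ($G = \left(- \frac{1}{7}\right) 4 = - \frac{4}{7} \approx -0.57143$)
$s{\left(E \right)} = 2 E \left(-2 + E\right)$ ($s{\left(E \right)} = \left(-2 + E\right) 2 E = 2 E \left(-2 + E\right)$)
$u{\left(H,z \right)} = - \frac{4}{7}$
$R{\left(J,P \right)} = - \frac{4}{7}$
$a{\left(g \right)} = -2 + 26 g$
$\left(R{\left(-11,36 \right)} + a{\left(-34 \right)}\right)^{2} = \left(- \frac{4}{7} + \left(-2 + 26 \left(-34\right)\right)\right)^{2} = \left(- \frac{4}{7} - 886\right)^{2} = \left(- \frac{6206}{7}\right)^{2} = \frac{38514436}{49}$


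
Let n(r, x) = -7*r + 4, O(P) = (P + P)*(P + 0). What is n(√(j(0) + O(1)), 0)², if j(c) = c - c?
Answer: 114 - 56*√2 ≈ 34.804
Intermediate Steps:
j(c) = 0
O(P) = 2*P² (O(P) = (2*P)*P = 2*P²)
n(r, x) = 4 - 7*r
n(√(j(0) + O(1)), 0)² = (4 - 7*√(0 + 2*1²))² = (4 - 7*√(0 + 2*1))² = (4 - 7*√(0 + 2))² = (4 - 7*√2)²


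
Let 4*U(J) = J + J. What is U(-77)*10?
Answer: -385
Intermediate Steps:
U(J) = J/2 (U(J) = (J + J)/4 = (2*J)/4 = J/2)
U(-77)*10 = ((½)*(-77))*10 = -77/2*10 = -385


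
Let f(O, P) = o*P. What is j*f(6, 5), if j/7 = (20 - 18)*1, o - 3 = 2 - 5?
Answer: 0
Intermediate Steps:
o = 0 (o = 3 + (2 - 5) = 3 - 3 = 0)
f(O, P) = 0 (f(O, P) = 0*P = 0)
j = 14 (j = 7*((20 - 18)*1) = 7*(2*1) = 7*2 = 14)
j*f(6, 5) = 14*0 = 0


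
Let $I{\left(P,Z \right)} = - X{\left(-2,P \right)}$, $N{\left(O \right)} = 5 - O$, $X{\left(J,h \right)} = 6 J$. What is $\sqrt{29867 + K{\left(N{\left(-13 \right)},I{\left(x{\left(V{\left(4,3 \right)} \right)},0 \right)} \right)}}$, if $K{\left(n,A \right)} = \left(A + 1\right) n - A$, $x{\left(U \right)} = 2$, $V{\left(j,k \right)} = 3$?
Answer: $\sqrt{30089} \approx 173.46$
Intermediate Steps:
$I{\left(P,Z \right)} = 12$ ($I{\left(P,Z \right)} = - 6 \left(-2\right) = \left(-1\right) \left(-12\right) = 12$)
$K{\left(n,A \right)} = - A + n \left(1 + A\right)$ ($K{\left(n,A \right)} = \left(1 + A\right) n - A = n \left(1 + A\right) - A = - A + n \left(1 + A\right)$)
$\sqrt{29867 + K{\left(N{\left(-13 \right)},I{\left(x{\left(V{\left(4,3 \right)} \right)},0 \right)} \right)}} = \sqrt{29867 + \left(\left(5 - -13\right) - 12 + 12 \left(5 - -13\right)\right)} = \sqrt{29867 + \left(\left(5 + 13\right) - 12 + 12 \left(5 + 13\right)\right)} = \sqrt{29867 + \left(18 - 12 + 12 \cdot 18\right)} = \sqrt{29867 + \left(18 - 12 + 216\right)} = \sqrt{29867 + 222} = \sqrt{30089}$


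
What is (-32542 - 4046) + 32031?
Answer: -4557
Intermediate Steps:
(-32542 - 4046) + 32031 = -36588 + 32031 = -4557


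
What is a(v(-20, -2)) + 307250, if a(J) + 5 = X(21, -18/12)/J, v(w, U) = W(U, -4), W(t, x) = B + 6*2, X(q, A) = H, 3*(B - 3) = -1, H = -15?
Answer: 13518735/44 ≈ 3.0724e+5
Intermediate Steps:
B = 8/3 (B = 3 + (1/3)*(-1) = 3 - 1/3 = 8/3 ≈ 2.6667)
X(q, A) = -15
W(t, x) = 44/3 (W(t, x) = 8/3 + 6*2 = 8/3 + 12 = 44/3)
v(w, U) = 44/3
a(J) = -5 - 15/J
a(v(-20, -2)) + 307250 = (-5 - 15/44/3) + 307250 = (-5 - 15*3/44) + 307250 = (-5 - 45/44) + 307250 = -265/44 + 307250 = 13518735/44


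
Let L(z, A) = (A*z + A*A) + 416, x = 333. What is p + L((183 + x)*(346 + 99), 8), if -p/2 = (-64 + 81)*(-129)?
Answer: 1841826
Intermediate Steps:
p = 4386 (p = -2*(-64 + 81)*(-129) = -34*(-129) = -2*(-2193) = 4386)
L(z, A) = 416 + A**2 + A*z (L(z, A) = (A*z + A**2) + 416 = (A**2 + A*z) + 416 = 416 + A**2 + A*z)
p + L((183 + x)*(346 + 99), 8) = 4386 + (416 + 8**2 + 8*((183 + 333)*(346 + 99))) = 4386 + (416 + 64 + 8*(516*445)) = 4386 + (416 + 64 + 8*229620) = 4386 + (416 + 64 + 1836960) = 4386 + 1837440 = 1841826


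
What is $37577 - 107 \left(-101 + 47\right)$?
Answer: $43355$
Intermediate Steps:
$37577 - 107 \left(-101 + 47\right) = 37577 - -5778 = 37577 + 5778 = 43355$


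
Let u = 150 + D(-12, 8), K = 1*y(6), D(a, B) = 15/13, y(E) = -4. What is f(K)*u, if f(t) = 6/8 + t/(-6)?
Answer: 11135/52 ≈ 214.13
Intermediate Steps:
D(a, B) = 15/13 (D(a, B) = 15*(1/13) = 15/13)
K = -4 (K = 1*(-4) = -4)
f(t) = ¾ - t/6 (f(t) = 6*(⅛) + t*(-⅙) = ¾ - t/6)
u = 1965/13 (u = 150 + 15/13 = 1965/13 ≈ 151.15)
f(K)*u = (¾ - ⅙*(-4))*(1965/13) = (¾ + ⅔)*(1965/13) = (17/12)*(1965/13) = 11135/52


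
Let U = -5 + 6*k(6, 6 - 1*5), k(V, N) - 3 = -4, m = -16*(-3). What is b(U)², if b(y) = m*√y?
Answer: -25344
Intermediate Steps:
m = 48
k(V, N) = -1 (k(V, N) = 3 - 4 = -1)
U = -11 (U = -5 + 6*(-1) = -5 - 6 = -11)
b(y) = 48*√y
b(U)² = (48*√(-11))² = (48*(I*√11))² = (48*I*√11)² = -25344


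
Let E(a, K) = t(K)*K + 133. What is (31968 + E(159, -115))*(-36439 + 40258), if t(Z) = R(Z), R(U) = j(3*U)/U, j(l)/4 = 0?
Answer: 122593719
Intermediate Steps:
j(l) = 0 (j(l) = 4*0 = 0)
R(U) = 0 (R(U) = 0/U = 0)
t(Z) = 0
E(a, K) = 133 (E(a, K) = 0*K + 133 = 0 + 133 = 133)
(31968 + E(159, -115))*(-36439 + 40258) = (31968 + 133)*(-36439 + 40258) = 32101*3819 = 122593719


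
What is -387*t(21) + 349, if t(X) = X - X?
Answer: 349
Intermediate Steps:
t(X) = 0
-387*t(21) + 349 = -387*0 + 349 = 0 + 349 = 349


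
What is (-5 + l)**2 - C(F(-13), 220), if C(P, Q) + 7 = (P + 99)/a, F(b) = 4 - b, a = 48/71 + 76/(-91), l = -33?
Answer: 560276/257 ≈ 2180.1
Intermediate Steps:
a = -1028/6461 (a = 48*(1/71) + 76*(-1/91) = 48/71 - 76/91 = -1028/6461 ≈ -0.15911)
C(P, Q) = -646835/1028 - 6461*P/1028 (C(P, Q) = -7 + (P + 99)/(-1028/6461) = -7 + (99 + P)*(-6461/1028) = -7 + (-639639/1028 - 6461*P/1028) = -646835/1028 - 6461*P/1028)
(-5 + l)**2 - C(F(-13), 220) = (-5 - 33)**2 - (-646835/1028 - 6461*(4 - 1*(-13))/1028) = (-38)**2 - (-646835/1028 - 6461*(4 + 13)/1028) = 1444 - (-646835/1028 - 6461/1028*17) = 1444 - (-646835/1028 - 109837/1028) = 1444 - 1*(-189168/257) = 1444 + 189168/257 = 560276/257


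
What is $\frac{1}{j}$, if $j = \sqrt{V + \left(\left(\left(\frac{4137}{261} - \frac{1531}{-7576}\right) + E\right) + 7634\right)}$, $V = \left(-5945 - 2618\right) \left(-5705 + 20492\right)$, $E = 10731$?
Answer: $- \frac{2 i \sqrt{13749959327022587598}}{83445358767691} \approx - 8.8875 \cdot 10^{-5} i$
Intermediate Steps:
$V = -126621081$ ($V = \left(-8563\right) 14787 = -126621081$)
$j = \frac{i \sqrt{13749959327022587598}}{329556}$ ($j = \sqrt{-126621081 + \left(\left(\left(\frac{4137}{261} - \frac{1531}{-7576}\right) + 10731\right) + 7634\right)} = \sqrt{-126621081 + \left(\left(\left(4137 \cdot \frac{1}{261} - - \frac{1531}{7576}\right) + 10731\right) + 7634\right)} = \sqrt{-126621081 + \left(\left(\left(\frac{1379}{87} + \frac{1531}{7576}\right) + 10731\right) + 7634\right)} = \sqrt{-126621081 + \left(\left(\frac{10580501}{659112} + 10731\right) + 7634\right)} = \sqrt{-126621081 + \left(\frac{7083511373}{659112} + 7634\right)} = \sqrt{-126621081 + \frac{12115172381}{659112}} = \sqrt{- \frac{83445358767691}{659112}} = \frac{i \sqrt{13749959327022587598}}{329556} \approx 11252.0 i$)
$\frac{1}{j} = \frac{1}{\frac{1}{329556} i \sqrt{13749959327022587598}} = - \frac{2 i \sqrt{13749959327022587598}}{83445358767691}$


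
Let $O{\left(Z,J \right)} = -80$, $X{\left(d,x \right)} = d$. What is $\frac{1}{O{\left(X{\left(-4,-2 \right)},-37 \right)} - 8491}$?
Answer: $- \frac{1}{8571} \approx -0.00011667$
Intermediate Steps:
$\frac{1}{O{\left(X{\left(-4,-2 \right)},-37 \right)} - 8491} = \frac{1}{-80 - 8491} = \frac{1}{-8571} = - \frac{1}{8571}$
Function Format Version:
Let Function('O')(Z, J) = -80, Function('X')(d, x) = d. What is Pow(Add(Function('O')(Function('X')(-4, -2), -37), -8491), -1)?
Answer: Rational(-1, 8571) ≈ -0.00011667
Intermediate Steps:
Pow(Add(Function('O')(Function('X')(-4, -2), -37), -8491), -1) = Pow(Add(-80, -8491), -1) = Pow(-8571, -1) = Rational(-1, 8571)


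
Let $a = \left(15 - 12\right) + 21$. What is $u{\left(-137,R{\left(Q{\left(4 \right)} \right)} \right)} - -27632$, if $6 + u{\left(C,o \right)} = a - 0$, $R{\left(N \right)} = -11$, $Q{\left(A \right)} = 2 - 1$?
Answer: $27650$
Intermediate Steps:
$Q{\left(A \right)} = 1$
$a = 24$ ($a = 3 + 21 = 24$)
$u{\left(C,o \right)} = 18$ ($u{\left(C,o \right)} = -6 + \left(24 - 0\right) = -6 + \left(24 + 0\right) = -6 + 24 = 18$)
$u{\left(-137,R{\left(Q{\left(4 \right)} \right)} \right)} - -27632 = 18 - -27632 = 18 + 27632 = 27650$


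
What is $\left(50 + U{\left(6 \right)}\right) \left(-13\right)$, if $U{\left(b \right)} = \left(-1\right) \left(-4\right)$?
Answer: $-702$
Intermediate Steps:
$U{\left(b \right)} = 4$
$\left(50 + U{\left(6 \right)}\right) \left(-13\right) = \left(50 + 4\right) \left(-13\right) = 54 \left(-13\right) = -702$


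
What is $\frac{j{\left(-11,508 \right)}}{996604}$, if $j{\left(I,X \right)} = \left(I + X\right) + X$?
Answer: $\frac{1005}{996604} \approx 0.0010084$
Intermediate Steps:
$j{\left(I,X \right)} = I + 2 X$
$\frac{j{\left(-11,508 \right)}}{996604} = \frac{-11 + 2 \cdot 508}{996604} = \left(-11 + 1016\right) \frac{1}{996604} = 1005 \cdot \frac{1}{996604} = \frac{1005}{996604}$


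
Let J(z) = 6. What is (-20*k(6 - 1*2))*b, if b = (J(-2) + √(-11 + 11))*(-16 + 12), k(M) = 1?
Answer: 480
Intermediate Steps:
b = -24 (b = (6 + √(-11 + 11))*(-16 + 12) = (6 + √0)*(-4) = (6 + 0)*(-4) = 6*(-4) = -24)
(-20*k(6 - 1*2))*b = -20*1*(-24) = -20*(-24) = 480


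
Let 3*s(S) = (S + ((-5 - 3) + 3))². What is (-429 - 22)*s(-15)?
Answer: -180400/3 ≈ -60133.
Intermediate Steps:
s(S) = (-5 + S)²/3 (s(S) = (S + ((-5 - 3) + 3))²/3 = (S + (-8 + 3))²/3 = (S - 5)²/3 = (-5 + S)²/3)
(-429 - 22)*s(-15) = (-429 - 22)*((-5 - 15)²/3) = -451*(-20)²/3 = -451*400/3 = -180400/3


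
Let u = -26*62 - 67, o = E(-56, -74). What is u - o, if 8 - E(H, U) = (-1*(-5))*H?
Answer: -1967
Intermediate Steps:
E(H, U) = 8 - 5*H (E(H, U) = 8 - (-1*(-5))*H = 8 - 5*H)
o = 288 (o = 8 - 5*(-56) = 8 + 280 = 288)
u = -1679 (u = -1612 - 67 = -1679)
u - o = -1679 - 1*288 = -1679 - 288 = -1967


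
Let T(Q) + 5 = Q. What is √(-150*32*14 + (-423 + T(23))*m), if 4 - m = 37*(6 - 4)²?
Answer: 4*I*√555 ≈ 94.234*I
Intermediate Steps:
T(Q) = -5 + Q
m = -144 (m = 4 - 37*(6 - 4)² = 4 - 37*2² = 4 - 37*4 = 4 - 1*148 = 4 - 148 = -144)
√(-150*32*14 + (-423 + T(23))*m) = √(-150*32*14 + (-423 + (-5 + 23))*(-144)) = √(-4800*14 + (-423 + 18)*(-144)) = √(-67200 - 405*(-144)) = √(-67200 + 58320) = √(-8880) = 4*I*√555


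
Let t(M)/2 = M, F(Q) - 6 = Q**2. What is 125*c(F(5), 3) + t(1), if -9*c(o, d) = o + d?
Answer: -4232/9 ≈ -470.22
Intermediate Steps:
F(Q) = 6 + Q**2
c(o, d) = -d/9 - o/9 (c(o, d) = -(o + d)/9 = -(d + o)/9 = -d/9 - o/9)
t(M) = 2*M
125*c(F(5), 3) + t(1) = 125*(-1/9*3 - (6 + 5**2)/9) + 2*1 = 125*(-1/3 - (6 + 25)/9) + 2 = 125*(-1/3 - 1/9*31) + 2 = 125*(-1/3 - 31/9) + 2 = 125*(-34/9) + 2 = -4250/9 + 2 = -4232/9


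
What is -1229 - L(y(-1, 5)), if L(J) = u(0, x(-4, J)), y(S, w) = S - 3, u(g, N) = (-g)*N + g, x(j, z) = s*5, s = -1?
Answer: -1229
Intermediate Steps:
x(j, z) = -5 (x(j, z) = -1*5 = -5)
u(g, N) = g - N*g (u(g, N) = -N*g + g = g - N*g)
y(S, w) = -3 + S
L(J) = 0 (L(J) = 0*(1 - 1*(-5)) = 0*(1 + 5) = 0*6 = 0)
-1229 - L(y(-1, 5)) = -1229 - 1*0 = -1229 + 0 = -1229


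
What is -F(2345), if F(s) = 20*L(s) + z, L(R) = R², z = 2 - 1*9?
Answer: -109980493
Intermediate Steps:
z = -7 (z = 2 - 9 = -7)
F(s) = -7 + 20*s² (F(s) = 20*s² - 7 = -7 + 20*s²)
-F(2345) = -(-7 + 20*2345²) = -(-7 + 20*5499025) = -(-7 + 109980500) = -1*109980493 = -109980493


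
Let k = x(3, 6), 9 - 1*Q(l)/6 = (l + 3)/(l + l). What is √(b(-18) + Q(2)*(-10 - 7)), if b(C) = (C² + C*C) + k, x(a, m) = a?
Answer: 3*I*√62/2 ≈ 11.811*I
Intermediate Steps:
Q(l) = 54 - 3*(3 + l)/l (Q(l) = 54 - 6*(l + 3)/(l + l) = 54 - 6*(3 + l)/(2*l) = 54 - 6*(3 + l)*1/(2*l) = 54 - 3*(3 + l)/l)
k = 3
b(C) = 3 + 2*C² (b(C) = (C² + C*C) + 3 = (C² + C²) + 3 = 2*C² + 3 = 3 + 2*C²)
√(b(-18) + Q(2)*(-10 - 7)) = √((3 + 2*(-18)²) + (51 - 9/2)*(-10 - 7)) = √((3 + 2*324) + (51 - 9*½)*(-17)) = √((3 + 648) + (51 - 9/2)*(-17)) = √(651 + (93/2)*(-17)) = √(651 - 1581/2) = √(-279/2) = 3*I*√62/2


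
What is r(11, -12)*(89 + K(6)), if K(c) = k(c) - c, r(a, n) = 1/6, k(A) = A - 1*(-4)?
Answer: 31/2 ≈ 15.500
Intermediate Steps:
k(A) = 4 + A (k(A) = A + 4 = 4 + A)
r(a, n) = ⅙
K(c) = 4 (K(c) = (4 + c) - c = 4)
r(11, -12)*(89 + K(6)) = (89 + 4)/6 = (⅙)*93 = 31/2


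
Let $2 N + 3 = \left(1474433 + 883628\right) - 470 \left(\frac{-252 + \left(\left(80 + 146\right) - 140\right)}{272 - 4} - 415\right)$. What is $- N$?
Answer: $- \frac{171077741}{134} \approx -1.2767 \cdot 10^{6}$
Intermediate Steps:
$N = \frac{171077741}{134}$ ($N = - \frac{3}{2} + \frac{\left(1474433 + 883628\right) - 470 \left(\frac{-252 + \left(\left(80 + 146\right) - 140\right)}{272 - 4} - 415\right)}{2} = - \frac{3}{2} + \frac{2358061 - 470 \left(\frac{-252 + \left(226 - 140\right)}{268} - 415\right)}{2} = - \frac{3}{2} + \frac{2358061 - 470 \left(\left(-252 + 86\right) \frac{1}{268} - 415\right)}{2} = - \frac{3}{2} + \frac{2358061 - 470 \left(\left(-166\right) \frac{1}{268} - 415\right)}{2} = - \frac{3}{2} + \frac{2358061 - 470 \left(- \frac{83}{134} - 415\right)}{2} = - \frac{3}{2} + \frac{2358061 - - \frac{13087855}{67}}{2} = - \frac{3}{2} + \frac{2358061 + \frac{13087855}{67}}{2} = - \frac{3}{2} + \frac{1}{2} \cdot \frac{171077942}{67} = - \frac{3}{2} + \frac{85538971}{67} = \frac{171077741}{134} \approx 1.2767 \cdot 10^{6}$)
$- N = \left(-1\right) \frac{171077741}{134} = - \frac{171077741}{134}$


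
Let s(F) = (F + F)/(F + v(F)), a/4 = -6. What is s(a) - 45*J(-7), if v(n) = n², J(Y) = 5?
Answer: -5177/23 ≈ -225.09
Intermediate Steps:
a = -24 (a = 4*(-6) = -24)
s(F) = 2*F/(F + F²) (s(F) = (F + F)/(F + F²) = (2*F)/(F + F²) = 2*F/(F + F²))
s(a) - 45*J(-7) = 2/(1 - 24) - 45*5 = 2/(-23) - 225 = 2*(-1/23) - 225 = -2/23 - 225 = -5177/23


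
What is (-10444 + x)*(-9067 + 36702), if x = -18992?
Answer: -813463860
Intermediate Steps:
(-10444 + x)*(-9067 + 36702) = (-10444 - 18992)*(-9067 + 36702) = -29436*27635 = -813463860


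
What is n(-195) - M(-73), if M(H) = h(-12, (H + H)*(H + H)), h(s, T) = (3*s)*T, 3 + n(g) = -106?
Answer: 767267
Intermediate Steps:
n(g) = -109 (n(g) = -3 - 106 = -109)
h(s, T) = 3*T*s
M(H) = -144*H² (M(H) = 3*((H + H)*(H + H))*(-12) = 3*((2*H)*(2*H))*(-12) = 3*(4*H²)*(-12) = -144*H²)
n(-195) - M(-73) = -109 - (-144)*(-73)² = -109 - (-144)*5329 = -109 - 1*(-767376) = -109 + 767376 = 767267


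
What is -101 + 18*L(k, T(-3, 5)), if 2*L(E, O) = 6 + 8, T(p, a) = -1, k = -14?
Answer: 25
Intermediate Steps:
L(E, O) = 7 (L(E, O) = (6 + 8)/2 = (½)*14 = 7)
-101 + 18*L(k, T(-3, 5)) = -101 + 18*7 = -101 + 126 = 25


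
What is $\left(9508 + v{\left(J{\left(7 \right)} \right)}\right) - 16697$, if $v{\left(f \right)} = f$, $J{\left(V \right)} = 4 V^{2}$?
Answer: $-6993$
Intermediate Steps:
$\left(9508 + v{\left(J{\left(7 \right)} \right)}\right) - 16697 = \left(9508 + 4 \cdot 7^{2}\right) - 16697 = \left(9508 + 4 \cdot 49\right) - 16697 = \left(9508 + 196\right) - 16697 = 9704 - 16697 = -6993$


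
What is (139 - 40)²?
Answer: 9801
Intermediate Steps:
(139 - 40)² = 99² = 9801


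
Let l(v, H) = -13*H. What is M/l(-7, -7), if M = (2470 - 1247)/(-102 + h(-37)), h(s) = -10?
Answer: -1223/10192 ≈ -0.12000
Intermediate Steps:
M = -1223/112 (M = (2470 - 1247)/(-102 - 10) = 1223/(-112) = 1223*(-1/112) = -1223/112 ≈ -10.920)
M/l(-7, -7) = -1223/(112*((-13*(-7)))) = -1223/112/91 = -1223/112*1/91 = -1223/10192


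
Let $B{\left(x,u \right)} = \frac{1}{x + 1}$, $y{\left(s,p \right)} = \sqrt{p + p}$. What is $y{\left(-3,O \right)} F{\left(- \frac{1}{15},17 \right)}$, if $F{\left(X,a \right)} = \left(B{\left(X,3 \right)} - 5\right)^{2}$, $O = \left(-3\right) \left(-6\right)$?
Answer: $\frac{9075}{98} \approx 92.602$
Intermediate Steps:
$O = 18$
$y{\left(s,p \right)} = \sqrt{2} \sqrt{p}$ ($y{\left(s,p \right)} = \sqrt{2 p} = \sqrt{2} \sqrt{p}$)
$B{\left(x,u \right)} = \frac{1}{1 + x}$
$F{\left(X,a \right)} = \left(-5 + \frac{1}{1 + X}\right)^{2}$ ($F{\left(X,a \right)} = \left(\frac{1}{1 + X} - 5\right)^{2} = \left(-5 + \frac{1}{1 + X}\right)^{2}$)
$y{\left(-3,O \right)} F{\left(- \frac{1}{15},17 \right)} = \sqrt{2} \sqrt{18} \frac{\left(4 + 5 \left(- \frac{1}{15}\right)\right)^{2}}{\left(1 - \frac{1}{15}\right)^{2}} = \sqrt{2} \cdot 3 \sqrt{2} \frac{\left(4 + 5 \left(\left(-1\right) \frac{1}{15}\right)\right)^{2}}{\left(1 - \frac{1}{15}\right)^{2}} = 6 \frac{\left(4 + 5 \left(- \frac{1}{15}\right)\right)^{2}}{\left(1 - \frac{1}{15}\right)^{2}} = 6 \frac{\left(4 - \frac{1}{3}\right)^{2}}{\frac{196}{225}} = 6 \frac{225 \left(\frac{11}{3}\right)^{2}}{196} = 6 \cdot \frac{225}{196} \cdot \frac{121}{9} = 6 \cdot \frac{3025}{196} = \frac{9075}{98}$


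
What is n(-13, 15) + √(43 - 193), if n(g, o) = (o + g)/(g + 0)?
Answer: -2/13 + 5*I*√6 ≈ -0.15385 + 12.247*I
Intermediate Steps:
n(g, o) = (g + o)/g
n(-13, 15) + √(43 - 193) = (-13 + 15)/(-13) + √(43 - 193) = -1/13*2 + √(-150) = -2/13 + 5*I*√6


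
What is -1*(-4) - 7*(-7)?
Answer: 53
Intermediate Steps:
-1*(-4) - 7*(-7) = 4 + 49 = 53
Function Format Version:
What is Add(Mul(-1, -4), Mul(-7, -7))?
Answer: 53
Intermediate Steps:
Add(Mul(-1, -4), Mul(-7, -7)) = Add(4, 49) = 53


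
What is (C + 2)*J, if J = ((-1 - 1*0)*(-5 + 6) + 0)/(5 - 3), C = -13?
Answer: 11/2 ≈ 5.5000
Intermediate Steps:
J = -½ (J = ((-1 + 0)*1 + 0)/2 = (-1*1 + 0)*(½) = (-1 + 0)*(½) = -1*½ = -½ ≈ -0.50000)
(C + 2)*J = (-13 + 2)*(-½) = -11*(-½) = 11/2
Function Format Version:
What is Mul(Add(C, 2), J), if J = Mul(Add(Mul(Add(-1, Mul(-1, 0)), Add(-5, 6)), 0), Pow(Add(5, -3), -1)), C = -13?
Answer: Rational(11, 2) ≈ 5.5000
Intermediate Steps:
J = Rational(-1, 2) (J = Mul(Add(Mul(Add(-1, 0), 1), 0), Pow(2, -1)) = Mul(Add(Mul(-1, 1), 0), Rational(1, 2)) = Mul(Add(-1, 0), Rational(1, 2)) = Mul(-1, Rational(1, 2)) = Rational(-1, 2) ≈ -0.50000)
Mul(Add(C, 2), J) = Mul(Add(-13, 2), Rational(-1, 2)) = Mul(-11, Rational(-1, 2)) = Rational(11, 2)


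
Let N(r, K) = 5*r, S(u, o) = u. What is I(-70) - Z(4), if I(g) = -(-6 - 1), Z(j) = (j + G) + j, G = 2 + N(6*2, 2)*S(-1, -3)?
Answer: 57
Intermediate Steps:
G = -58 (G = 2 + (5*(6*2))*(-1) = 2 + (5*12)*(-1) = 2 + 60*(-1) = 2 - 60 = -58)
Z(j) = -58 + 2*j (Z(j) = (j - 58) + j = (-58 + j) + j = -58 + 2*j)
I(g) = 7 (I(g) = -1*(-7) = 7)
I(-70) - Z(4) = 7 - (-58 + 2*4) = 7 - (-58 + 8) = 7 - 1*(-50) = 7 + 50 = 57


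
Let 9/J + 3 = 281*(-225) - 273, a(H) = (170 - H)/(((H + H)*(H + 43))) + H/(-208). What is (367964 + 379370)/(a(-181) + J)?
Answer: 13697578455145312/16075580317 ≈ 8.5207e+5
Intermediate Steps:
a(H) = -H/208 + (170 - H)/(2*H*(43 + H)) (a(H) = (170 - H)/(((2*H)*(43 + H))) + H*(-1/208) = (170 - H)/((2*H*(43 + H))) - H/208 = (170 - H)*(1/(2*H*(43 + H))) - H/208 = (170 - H)/(2*H*(43 + H)) - H/208 = -H/208 + (170 - H)/(2*H*(43 + H)))
J = -3/21167 (J = 9/(-3 + (281*(-225) - 273)) = 9/(-3 + (-63225 - 273)) = 9/(-3 - 63498) = 9/(-63501) = 9*(-1/63501) = -3/21167 ≈ -0.00014173)
(367964 + 379370)/(a(-181) + J) = (367964 + 379370)/((1/208)*(17680 - 1*(-181)³ - 104*(-181) - 43*(-181)²)/(-181*(43 - 181)) - 3/21167) = 747334/((1/208)*(-1/181)*(17680 - 1*(-5929741) + 18824 - 43*32761)/(-138) - 3/21167) = 747334/((1/208)*(-1/181)*(-1/138)*(17680 + 5929741 + 18824 - 1408723) - 3/21167) = 747334/((1/208)*(-1/181)*(-1/138)*4557522 - 3/21167) = 747334/(759587/865904 - 3/21167) = 747334/(16075580317/18328589968) = 747334*(18328589968/16075580317) = 13697578455145312/16075580317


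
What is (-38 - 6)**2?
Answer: 1936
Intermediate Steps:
(-38 - 6)**2 = (-44)**2 = 1936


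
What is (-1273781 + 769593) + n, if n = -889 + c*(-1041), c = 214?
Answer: -727851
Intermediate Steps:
n = -223663 (n = -889 + 214*(-1041) = -889 - 222774 = -223663)
(-1273781 + 769593) + n = (-1273781 + 769593) - 223663 = -504188 - 223663 = -727851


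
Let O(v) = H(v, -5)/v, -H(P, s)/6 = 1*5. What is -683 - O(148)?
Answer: -50527/74 ≈ -682.80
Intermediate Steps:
H(P, s) = -30 (H(P, s) = -6*5 = -30)
O(v) = -30/v
-683 - O(148) = -683 - (-30)/148 = -683 - 1*(-15/74) = -683 + 15/74 = -50527/74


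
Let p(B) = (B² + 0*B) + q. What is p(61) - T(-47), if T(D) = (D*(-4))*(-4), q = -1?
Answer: 4472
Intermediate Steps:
p(B) = -1 + B² (p(B) = (B² + 0*B) - 1 = (B² + 0) - 1 = B² - 1 = -1 + B²)
T(D) = 16*D (T(D) = -4*D*(-4) = 16*D)
p(61) - T(-47) = (-1 + 61²) - 16*(-47) = (-1 + 3721) - 1*(-752) = 3720 + 752 = 4472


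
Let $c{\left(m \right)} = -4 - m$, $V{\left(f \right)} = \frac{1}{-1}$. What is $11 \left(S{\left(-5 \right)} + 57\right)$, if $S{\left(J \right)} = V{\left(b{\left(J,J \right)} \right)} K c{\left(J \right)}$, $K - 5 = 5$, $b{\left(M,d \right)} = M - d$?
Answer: $517$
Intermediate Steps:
$V{\left(f \right)} = -1$
$K = 10$ ($K = 5 + 5 = 10$)
$S{\left(J \right)} = 40 + 10 J$ ($S{\left(J \right)} = \left(-1\right) 10 \left(-4 - J\right) = - 10 \left(-4 - J\right) = 40 + 10 J$)
$11 \left(S{\left(-5 \right)} + 57\right) = 11 \left(\left(40 + 10 \left(-5\right)\right) + 57\right) = 11 \left(\left(40 - 50\right) + 57\right) = 11 \left(-10 + 57\right) = 11 \cdot 47 = 517$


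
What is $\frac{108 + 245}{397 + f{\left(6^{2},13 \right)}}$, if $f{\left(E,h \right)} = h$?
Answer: $\frac{353}{410} \approx 0.86098$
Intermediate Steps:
$\frac{108 + 245}{397 + f{\left(6^{2},13 \right)}} = \frac{108 + 245}{397 + 13} = \frac{353}{410}$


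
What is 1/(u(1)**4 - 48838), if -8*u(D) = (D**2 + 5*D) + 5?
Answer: -4096/200025807 ≈ -2.0477e-5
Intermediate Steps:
u(D) = -5/8 - 5*D/8 - D**2/8 (u(D) = -((D**2 + 5*D) + 5)/8 = -(5 + D**2 + 5*D)/8 = -5/8 - 5*D/8 - D**2/8)
1/(u(1)**4 - 48838) = 1/((-5/8 - 5/8*1 - 1/8*1**2)**4 - 48838) = 1/((-5/8 - 5/8 - 1/8*1)**4 - 48838) = 1/((-5/8 - 5/8 - 1/8)**4 - 48838) = 1/((-11/8)**4 - 48838) = 1/(14641/4096 - 48838) = 1/(-200025807/4096) = -4096/200025807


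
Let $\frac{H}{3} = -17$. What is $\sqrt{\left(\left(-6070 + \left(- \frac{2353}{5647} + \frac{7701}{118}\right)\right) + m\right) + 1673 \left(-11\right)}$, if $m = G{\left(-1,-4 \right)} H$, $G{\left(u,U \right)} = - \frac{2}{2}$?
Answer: $\frac{3 i \sqrt{1201665581369686}}{666346} \approx 156.07 i$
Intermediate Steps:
$H = -51$ ($H = 3 \left(-17\right) = -51$)
$G{\left(u,U \right)} = -1$ ($G{\left(u,U \right)} = \left(-2\right) \frac{1}{2} = -1$)
$m = 51$ ($m = \left(-1\right) \left(-51\right) = 51$)
$\sqrt{\left(\left(-6070 + \left(- \frac{2353}{5647} + \frac{7701}{118}\right)\right) + m\right) + 1673 \left(-11\right)} = \sqrt{\left(\left(-6070 + \left(- \frac{2353}{5647} + \frac{7701}{118}\right)\right) + 51\right) + 1673 \left(-11\right)} = \sqrt{\left(\left(-6070 + \left(\left(-2353\right) \frac{1}{5647} + 7701 \cdot \frac{1}{118}\right)\right) + 51\right) - 18403} = \sqrt{\left(\left(-6070 + \left(- \frac{2353}{5647} + \frac{7701}{118}\right)\right) + 51\right) - 18403} = \sqrt{\left(\left(-6070 + \frac{43209893}{666346}\right) + 51\right) - 18403} = \sqrt{\left(- \frac{4001510327}{666346} + 51\right) - 18403} = \sqrt{- \frac{3967526681}{666346} - 18403} = \sqrt{- \frac{16230292119}{666346}} = \frac{3 i \sqrt{1201665581369686}}{666346}$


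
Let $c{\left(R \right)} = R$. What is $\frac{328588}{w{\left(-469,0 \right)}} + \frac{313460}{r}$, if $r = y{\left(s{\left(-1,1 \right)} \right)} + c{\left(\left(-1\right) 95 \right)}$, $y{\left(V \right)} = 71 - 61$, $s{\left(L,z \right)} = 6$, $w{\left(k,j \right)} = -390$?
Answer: $- \frac{1155226}{255} \approx -4530.3$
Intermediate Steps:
$y{\left(V \right)} = 10$
$r = -85$ ($r = 10 - 95 = -85$)
$\frac{328588}{w{\left(-469,0 \right)}} + \frac{313460}{r} = \frac{328588}{-390} + \frac{313460}{-85} = 328588 \left(- \frac{1}{390}\right) + 313460 \left(- \frac{1}{85}\right) = - \frac{12638}{15} - \frac{62692}{17} = - \frac{1155226}{255}$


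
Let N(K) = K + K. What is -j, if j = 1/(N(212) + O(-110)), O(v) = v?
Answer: -1/314 ≈ -0.0031847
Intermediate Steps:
N(K) = 2*K
j = 1/314 (j = 1/(2*212 - 110) = 1/(424 - 110) = 1/314 ≈ 0.0031847)
-j = -1*1/314 = -1/314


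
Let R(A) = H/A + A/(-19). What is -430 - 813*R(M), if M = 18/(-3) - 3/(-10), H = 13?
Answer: 224259/190 ≈ 1180.3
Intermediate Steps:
M = -57/10 (M = 18*(-⅓) - 3*(-⅒) = -6 + 3/10 = -57/10 ≈ -5.7000)
R(A) = 13/A - A/19 (R(A) = 13/A + A/(-19) = 13/A + A*(-1/19) = 13/A - A/19)
-430 - 813*R(M) = -430 - 813*(13/(-57/10) - 1/19*(-57/10)) = -430 - 813*(13*(-10/57) + 3/10) = -430 - 813*(-130/57 + 3/10) = -430 - 813*(-1129/570) = -430 + 305959/190 = 224259/190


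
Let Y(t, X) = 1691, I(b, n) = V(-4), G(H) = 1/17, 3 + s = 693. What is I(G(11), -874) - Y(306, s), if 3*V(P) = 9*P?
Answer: -1703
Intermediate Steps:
V(P) = 3*P (V(P) = (9*P)/3 = 3*P)
s = 690 (s = -3 + 693 = 690)
G(H) = 1/17
I(b, n) = -12 (I(b, n) = 3*(-4) = -12)
I(G(11), -874) - Y(306, s) = -12 - 1*1691 = -12 - 1691 = -1703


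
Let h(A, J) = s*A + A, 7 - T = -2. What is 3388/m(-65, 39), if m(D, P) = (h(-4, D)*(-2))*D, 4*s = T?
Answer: -1694/845 ≈ -2.0047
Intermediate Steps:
T = 9 (T = 7 - 1*(-2) = 7 + 2 = 9)
s = 9/4 (s = (¼)*9 = 9/4 ≈ 2.2500)
h(A, J) = 13*A/4 (h(A, J) = 9*A/4 + A = 13*A/4)
m(D, P) = 26*D (m(D, P) = (((13/4)*(-4))*(-2))*D = (-13*(-2))*D = 26*D)
3388/m(-65, 39) = 3388/((26*(-65))) = 3388/(-1690) = 3388*(-1/1690) = -1694/845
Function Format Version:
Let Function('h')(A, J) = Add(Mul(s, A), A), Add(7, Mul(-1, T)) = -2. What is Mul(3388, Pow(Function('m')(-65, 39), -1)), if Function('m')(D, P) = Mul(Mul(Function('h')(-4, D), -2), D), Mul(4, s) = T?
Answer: Rational(-1694, 845) ≈ -2.0047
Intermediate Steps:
T = 9 (T = Add(7, Mul(-1, -2)) = Add(7, 2) = 9)
s = Rational(9, 4) (s = Mul(Rational(1, 4), 9) = Rational(9, 4) ≈ 2.2500)
Function('h')(A, J) = Mul(Rational(13, 4), A) (Function('h')(A, J) = Add(Mul(Rational(9, 4), A), A) = Mul(Rational(13, 4), A))
Function('m')(D, P) = Mul(26, D) (Function('m')(D, P) = Mul(Mul(Mul(Rational(13, 4), -4), -2), D) = Mul(Mul(-13, -2), D) = Mul(26, D))
Mul(3388, Pow(Function('m')(-65, 39), -1)) = Mul(3388, Pow(Mul(26, -65), -1)) = Mul(3388, Pow(-1690, -1)) = Mul(3388, Rational(-1, 1690)) = Rational(-1694, 845)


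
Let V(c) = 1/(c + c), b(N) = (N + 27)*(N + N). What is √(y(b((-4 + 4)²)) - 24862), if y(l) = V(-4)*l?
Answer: I*√24862 ≈ 157.68*I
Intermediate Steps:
b(N) = 2*N*(27 + N) (b(N) = (27 + N)*(2*N) = 2*N*(27 + N))
V(c) = 1/(2*c)
y(l) = -l/8 (y(l) = ((½)/(-4))*l = ((½)*(-¼))*l = -l/8)
√(y(b((-4 + 4)²)) - 24862) = √(-(-4 + 4)²*(27 + (-4 + 4)²)/4 - 24862) = √(-0²*(27 + 0²)/4 - 24862) = √(-0*(27 + 0)/4 - 24862) = √(-0*27/4 - 24862) = √(-⅛*0 - 24862) = √(0 - 24862) = √(-24862) = I*√24862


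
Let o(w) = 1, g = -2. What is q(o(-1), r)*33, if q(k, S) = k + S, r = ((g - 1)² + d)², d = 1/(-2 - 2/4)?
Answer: 61842/25 ≈ 2473.7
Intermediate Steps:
d = -⅖ (d = 1/(-2 - 2*¼) = 1/(-2 - ½) = 1/(-5/2) = -⅖ ≈ -0.40000)
r = 1849/25 (r = ((-2 - 1)² - ⅖)² = ((-3)² - ⅖)² = (9 - ⅖)² = (43/5)² = 1849/25 ≈ 73.960)
q(k, S) = S + k
q(o(-1), r)*33 = (1849/25 + 1)*33 = (1874/25)*33 = 61842/25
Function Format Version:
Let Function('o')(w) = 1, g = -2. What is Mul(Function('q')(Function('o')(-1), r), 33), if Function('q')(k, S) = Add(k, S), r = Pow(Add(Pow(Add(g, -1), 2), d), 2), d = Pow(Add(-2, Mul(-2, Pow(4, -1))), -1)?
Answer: Rational(61842, 25) ≈ 2473.7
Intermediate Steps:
d = Rational(-2, 5) (d = Pow(Add(-2, Mul(-2, Rational(1, 4))), -1) = Pow(Add(-2, Rational(-1, 2)), -1) = Pow(Rational(-5, 2), -1) = Rational(-2, 5) ≈ -0.40000)
r = Rational(1849, 25) (r = Pow(Add(Pow(Add(-2, -1), 2), Rational(-2, 5)), 2) = Pow(Add(Pow(-3, 2), Rational(-2, 5)), 2) = Pow(Add(9, Rational(-2, 5)), 2) = Pow(Rational(43, 5), 2) = Rational(1849, 25) ≈ 73.960)
Function('q')(k, S) = Add(S, k)
Mul(Function('q')(Function('o')(-1), r), 33) = Mul(Add(Rational(1849, 25), 1), 33) = Mul(Rational(1874, 25), 33) = Rational(61842, 25)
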